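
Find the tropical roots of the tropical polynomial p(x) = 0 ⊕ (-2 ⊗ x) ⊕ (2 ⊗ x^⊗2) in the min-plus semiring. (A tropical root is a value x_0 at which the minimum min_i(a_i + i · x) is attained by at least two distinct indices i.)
Roots: {-4, 2}

Each tropical root is a break point of the lower envelope of the lines y = a_i + i · x (there are 3 lines, with slopes 0, 1, ..., 2). Only the lines that attain the minimum somewhere contribute to roots; other lines are dominated. Here the surviving (envelope) indices are i = 2, i = 1, i = 0.
Intersections between consecutive envelope lines give the roots: for adjacent envelope indices i < j the intersection is x = (a_i − a_j) / (j − i). Reading off the sorted break points: {-4, 2}.
Verification: at each break x_0, at least two indices attain the minimum of min_i(a_i + i · x_0).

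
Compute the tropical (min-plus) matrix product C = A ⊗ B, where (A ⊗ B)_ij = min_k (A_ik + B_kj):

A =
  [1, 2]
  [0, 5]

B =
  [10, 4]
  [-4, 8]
A ⊗ B =
  [-2, 5]
  [1, 4]

Apply the min-plus product entry-by-entry:
  C[0][0] = min over k of (A[0][0] + B[0][0] = 1 + 10 = 11, A[0][1] + B[1][0] = 2 + -4 = -2) = -2 (attained at k = 1)
  C[0][1] = min over k of (A[0][0] + B[0][1] = 1 + 4 = 5, A[0][1] + B[1][1] = 2 + 8 = 10) = 5 (attained at k = 0)
  C[1][0] = min over k of (A[1][0] + B[0][0] = 0 + 10 = 10, A[1][1] + B[1][0] = 5 + -4 = 1) = 1 (attained at k = 1)
  C[1][1] = min over k of (A[1][0] + B[0][1] = 0 + 4 = 4, A[1][1] + B[1][1] = 5 + 8 = 13) = 4 (attained at k = 0)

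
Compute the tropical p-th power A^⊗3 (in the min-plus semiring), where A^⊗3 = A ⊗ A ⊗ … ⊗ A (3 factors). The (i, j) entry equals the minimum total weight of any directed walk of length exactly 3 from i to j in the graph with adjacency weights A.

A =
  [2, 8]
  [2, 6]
A^⊗3 =
  [6, 12]
  [6, 12]

Each entry (A^⊗3)_ij equals the minimum over all length-3 walks i = v_0 → v_1 → … → v_3 = j of Σ_t A[v_t][v_{t+1}]. For example, for (i, j) = (0, 1) we minimise over 4 possible intermediate vertex sequences; the minimum is 12, attained along the walk 0 → 0 → 0 → 1.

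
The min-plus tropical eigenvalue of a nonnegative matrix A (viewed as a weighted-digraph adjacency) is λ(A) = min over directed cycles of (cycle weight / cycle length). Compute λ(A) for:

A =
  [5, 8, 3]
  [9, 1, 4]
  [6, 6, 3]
λ(A) = 1

Enumerate directed cycles and compute their means (weight / length). Sample:
  cycle 0 → 0: weight = 5, length = 1, mean = 5/1 ≈ 5.000
  cycle 1 → 1: weight = 1, length = 1, mean = 1/1 ≈ 1.000
  cycle 2 → 2: weight = 3, length = 1, mean = 3/1 ≈ 3.000
  cycle 0 → 1 → 0: weight = 17, length = 2, mean = 17/2 ≈ 8.500
  cycle 0 → 2 → 0: weight = 9, length = 2, mean = 9/2 ≈ 4.500
  cycle 1 → 0 → 1: weight = 17, length = 2, mean = 17/2 ≈ 8.500
Minimum mean = 1.000, attained e.g. along the cycle 1 → 1 with weight 1 and length 1. So λ(A) = 1/1 = 1.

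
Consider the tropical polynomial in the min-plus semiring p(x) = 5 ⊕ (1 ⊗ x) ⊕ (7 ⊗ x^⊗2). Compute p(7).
p(7) = 5

A tropical monomial a ⊗ x^⊗i evaluates to a + i · x. Evaluating each term at x = 7:
  Term 0 contributes 5 + 0 · 7 = 5
  Term 1 contributes 1 + 1 · 7 = 8
  Term 2 contributes 7 + 2 · 7 = 21
p(7) = ⊕ of these = min[5, 8, 21] = 5.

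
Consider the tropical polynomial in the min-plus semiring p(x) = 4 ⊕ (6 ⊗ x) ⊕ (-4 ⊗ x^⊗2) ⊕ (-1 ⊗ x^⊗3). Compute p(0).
p(0) = -4

A tropical monomial a ⊗ x^⊗i evaluates to a + i · x. Evaluating each term at x = 0:
  Term 0 contributes 4 + 0 · 0 = 4
  Term 1 contributes 6 + 1 · 0 = 6
  Term 2 contributes -4 + 2 · 0 = -4
  Term 3 contributes -1 + 3 · 0 = -1
p(0) = ⊕ of these = min[4, 6, -4, -1] = -4.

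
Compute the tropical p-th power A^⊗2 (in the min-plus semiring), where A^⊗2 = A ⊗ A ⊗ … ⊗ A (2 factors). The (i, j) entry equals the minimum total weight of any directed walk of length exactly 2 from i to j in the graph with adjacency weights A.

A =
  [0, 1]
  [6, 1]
A^⊗2 =
  [0, 1]
  [6, 2]

Each entry (A^⊗2)_ij equals the minimum over all length-2 walks i = v_0 → v_1 → … → v_2 = j of Σ_t A[v_t][v_{t+1}]. For example, for (i, j) = (0, 1) we minimise over 2 possible intermediate vertex sequences; the minimum is 1, attained along the walk 0 → 0 → 1.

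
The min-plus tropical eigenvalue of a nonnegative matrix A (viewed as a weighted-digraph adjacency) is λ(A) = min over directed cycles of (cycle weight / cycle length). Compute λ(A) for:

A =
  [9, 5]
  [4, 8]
λ(A) = 9/2

Enumerate directed cycles and compute their means (weight / length). Sample:
  cycle 0 → 0: weight = 9, length = 1, mean = 9/1 ≈ 9.000
  cycle 1 → 1: weight = 8, length = 1, mean = 8/1 ≈ 8.000
  cycle 0 → 1 → 0: weight = 9, length = 2, mean = 9/2 ≈ 4.500
  cycle 1 → 0 → 1: weight = 9, length = 2, mean = 9/2 ≈ 4.500
Minimum mean = 4.500, attained e.g. along the cycle 0 → 1 → 0 with weight 9 and length 2. So λ(A) = 9/2 = 9/2.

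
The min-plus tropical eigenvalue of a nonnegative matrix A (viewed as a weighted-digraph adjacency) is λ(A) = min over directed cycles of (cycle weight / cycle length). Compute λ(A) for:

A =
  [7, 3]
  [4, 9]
λ(A) = 7/2

Enumerate directed cycles and compute their means (weight / length). Sample:
  cycle 0 → 0: weight = 7, length = 1, mean = 7/1 ≈ 7.000
  cycle 1 → 1: weight = 9, length = 1, mean = 9/1 ≈ 9.000
  cycle 0 → 1 → 0: weight = 7, length = 2, mean = 7/2 ≈ 3.500
  cycle 1 → 0 → 1: weight = 7, length = 2, mean = 7/2 ≈ 3.500
Minimum mean = 3.500, attained e.g. along the cycle 0 → 1 → 0 with weight 7 and length 2. So λ(A) = 7/2 = 7/2.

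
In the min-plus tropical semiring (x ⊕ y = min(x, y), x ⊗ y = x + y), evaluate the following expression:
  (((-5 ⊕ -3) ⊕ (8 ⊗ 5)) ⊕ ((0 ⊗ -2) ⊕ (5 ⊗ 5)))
(((-5 ⊕ -3) ⊕ (8 ⊗ 5)) ⊕ ((0 ⊗ -2) ⊕ (5 ⊗ 5))) = -5

Expand innermost to outermost. Recall ⊕ takes the minimum of its arguments and ⊗ takes their sum. Working out the expression (((-5 ⊕ -3) ⊕ (8 ⊗ 5)) ⊕ ((0 ⊗ -2) ⊕ (5 ⊗ 5))) gives -5.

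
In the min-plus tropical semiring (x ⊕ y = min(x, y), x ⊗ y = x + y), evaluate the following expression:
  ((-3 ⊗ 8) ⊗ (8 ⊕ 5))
((-3 ⊗ 8) ⊗ (8 ⊕ 5)) = 10

Expand innermost to outermost. Recall ⊕ takes the minimum of its arguments and ⊗ takes their sum. Working out the expression ((-3 ⊗ 8) ⊗ (8 ⊕ 5)) gives 10.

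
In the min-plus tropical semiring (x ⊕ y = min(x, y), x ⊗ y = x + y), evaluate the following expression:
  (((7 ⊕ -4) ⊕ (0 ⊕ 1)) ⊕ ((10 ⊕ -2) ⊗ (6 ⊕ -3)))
(((7 ⊕ -4) ⊕ (0 ⊕ 1)) ⊕ ((10 ⊕ -2) ⊗ (6 ⊕ -3))) = -5

Expand innermost to outermost. Recall ⊕ takes the minimum of its arguments and ⊗ takes their sum. Working out the expression (((7 ⊕ -4) ⊕ (0 ⊕ 1)) ⊕ ((10 ⊕ -2) ⊗ (6 ⊕ -3))) gives -5.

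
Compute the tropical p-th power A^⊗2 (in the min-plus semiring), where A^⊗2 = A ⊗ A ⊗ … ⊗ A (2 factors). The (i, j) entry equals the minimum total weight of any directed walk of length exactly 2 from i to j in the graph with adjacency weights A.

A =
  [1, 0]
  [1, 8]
A^⊗2 =
  [1, 1]
  [2, 1]

Each entry (A^⊗2)_ij equals the minimum over all length-2 walks i = v_0 → v_1 → … → v_2 = j of Σ_t A[v_t][v_{t+1}]. For example, for (i, j) = (0, 1) we minimise over 2 possible intermediate vertex sequences; the minimum is 1, attained along the walk 0 → 0 → 1.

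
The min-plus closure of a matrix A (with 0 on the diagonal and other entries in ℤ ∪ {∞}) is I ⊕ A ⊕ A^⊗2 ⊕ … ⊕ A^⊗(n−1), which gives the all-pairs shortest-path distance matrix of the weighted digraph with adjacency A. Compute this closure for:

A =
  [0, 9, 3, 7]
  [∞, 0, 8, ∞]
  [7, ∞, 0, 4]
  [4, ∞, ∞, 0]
Closure =
  [0, 9, 3, 7]
  [15, 0, 8, 12]
  [7, 16, 0, 4]
  [4, 13, 7, 0]

This is the Floyd-Warshall all-pairs shortest-path computation. For each intermediate vertex k = 0, 1, …, 3, update dist[i][j] ← min(dist[i][j], dist[i][k] + dist[k][j]). The final matrix gives, for each (i, j), the minimum total weight of any directed path from i to j (possibly empty when i = j).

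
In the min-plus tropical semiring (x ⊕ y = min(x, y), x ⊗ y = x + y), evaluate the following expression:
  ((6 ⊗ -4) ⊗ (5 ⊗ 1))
((6 ⊗ -4) ⊗ (5 ⊗ 1)) = 8

Expand innermost to outermost. Recall ⊕ takes the minimum of its arguments and ⊗ takes their sum. Working out the expression ((6 ⊗ -4) ⊗ (5 ⊗ 1)) gives 8.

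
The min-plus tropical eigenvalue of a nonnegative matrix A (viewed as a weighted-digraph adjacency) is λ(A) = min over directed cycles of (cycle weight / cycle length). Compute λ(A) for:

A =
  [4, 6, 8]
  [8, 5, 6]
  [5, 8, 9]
λ(A) = 4

Enumerate directed cycles and compute their means (weight / length). Sample:
  cycle 0 → 0: weight = 4, length = 1, mean = 4/1 ≈ 4.000
  cycle 1 → 1: weight = 5, length = 1, mean = 5/1 ≈ 5.000
  cycle 2 → 2: weight = 9, length = 1, mean = 9/1 ≈ 9.000
  cycle 0 → 1 → 0: weight = 14, length = 2, mean = 14/2 ≈ 7.000
  cycle 0 → 2 → 0: weight = 13, length = 2, mean = 13/2 ≈ 6.500
  cycle 1 → 0 → 1: weight = 14, length = 2, mean = 14/2 ≈ 7.000
Minimum mean = 4.000, attained e.g. along the cycle 0 → 0 with weight 4 and length 1. So λ(A) = 4/1 = 4.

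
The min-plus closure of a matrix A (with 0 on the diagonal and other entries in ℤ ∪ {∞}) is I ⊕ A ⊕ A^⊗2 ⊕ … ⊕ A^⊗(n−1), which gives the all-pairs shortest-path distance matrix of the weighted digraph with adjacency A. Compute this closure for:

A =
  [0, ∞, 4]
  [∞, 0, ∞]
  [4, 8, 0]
Closure =
  [0, 12, 4]
  [∞, 0, ∞]
  [4, 8, 0]

This is the Floyd-Warshall all-pairs shortest-path computation. For each intermediate vertex k = 0, 1, …, 2, update dist[i][j] ← min(dist[i][j], dist[i][k] + dist[k][j]). The final matrix gives, for each (i, j), the minimum total weight of any directed path from i to j (possibly empty when i = j).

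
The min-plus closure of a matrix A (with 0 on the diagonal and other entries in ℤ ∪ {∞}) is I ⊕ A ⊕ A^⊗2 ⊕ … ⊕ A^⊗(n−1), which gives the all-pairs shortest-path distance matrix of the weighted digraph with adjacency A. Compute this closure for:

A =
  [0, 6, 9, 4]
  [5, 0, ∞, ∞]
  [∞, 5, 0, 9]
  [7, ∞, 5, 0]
Closure =
  [0, 6, 9, 4]
  [5, 0, 14, 9]
  [10, 5, 0, 9]
  [7, 10, 5, 0]

This is the Floyd-Warshall all-pairs shortest-path computation. For each intermediate vertex k = 0, 1, …, 3, update dist[i][j] ← min(dist[i][j], dist[i][k] + dist[k][j]). The final matrix gives, for each (i, j), the minimum total weight of any directed path from i to j (possibly empty when i = j).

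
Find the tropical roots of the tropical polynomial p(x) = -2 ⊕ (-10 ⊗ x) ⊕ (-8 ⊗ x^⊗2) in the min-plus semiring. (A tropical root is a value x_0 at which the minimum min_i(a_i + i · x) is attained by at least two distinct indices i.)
Roots: {-2, 8}

Each tropical root is a break point of the lower envelope of the lines y = a_i + i · x (there are 3 lines, with slopes 0, 1, ..., 2). Only the lines that attain the minimum somewhere contribute to roots; other lines are dominated. Here the surviving (envelope) indices are i = 2, i = 1, i = 0.
Intersections between consecutive envelope lines give the roots: for adjacent envelope indices i < j the intersection is x = (a_i − a_j) / (j − i). Reading off the sorted break points: {-2, 8}.
Verification: at each break x_0, at least two indices attain the minimum of min_i(a_i + i · x_0).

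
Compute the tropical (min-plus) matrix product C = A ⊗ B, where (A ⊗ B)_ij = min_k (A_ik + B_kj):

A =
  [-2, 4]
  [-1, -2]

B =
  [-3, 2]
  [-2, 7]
A ⊗ B =
  [-5, 0]
  [-4, 1]

Apply the min-plus product entry-by-entry:
  C[0][0] = min over k of (A[0][0] + B[0][0] = -2 + -3 = -5, A[0][1] + B[1][0] = 4 + -2 = 2) = -5 (attained at k = 0)
  C[0][1] = min over k of (A[0][0] + B[0][1] = -2 + 2 = 0, A[0][1] + B[1][1] = 4 + 7 = 11) = 0 (attained at k = 0)
  C[1][0] = min over k of (A[1][0] + B[0][0] = -1 + -3 = -4, A[1][1] + B[1][0] = -2 + -2 = -4) = -4 (attained at k = 0)
  C[1][1] = min over k of (A[1][0] + B[0][1] = -1 + 2 = 1, A[1][1] + B[1][1] = -2 + 7 = 5) = 1 (attained at k = 0)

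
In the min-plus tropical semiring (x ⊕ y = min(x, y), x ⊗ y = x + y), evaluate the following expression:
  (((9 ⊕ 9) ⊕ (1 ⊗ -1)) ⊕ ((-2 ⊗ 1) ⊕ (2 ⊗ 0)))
(((9 ⊕ 9) ⊕ (1 ⊗ -1)) ⊕ ((-2 ⊗ 1) ⊕ (2 ⊗ 0))) = -1

Expand innermost to outermost. Recall ⊕ takes the minimum of its arguments and ⊗ takes their sum. Working out the expression (((9 ⊕ 9) ⊕ (1 ⊗ -1)) ⊕ ((-2 ⊗ 1) ⊕ (2 ⊗ 0))) gives -1.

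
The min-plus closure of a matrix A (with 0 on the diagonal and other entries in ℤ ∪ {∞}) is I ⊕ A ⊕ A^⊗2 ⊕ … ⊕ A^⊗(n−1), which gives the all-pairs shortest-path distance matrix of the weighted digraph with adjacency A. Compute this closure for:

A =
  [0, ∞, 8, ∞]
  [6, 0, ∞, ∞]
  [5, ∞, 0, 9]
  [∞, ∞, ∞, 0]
Closure =
  [0, ∞, 8, 17]
  [6, 0, 14, 23]
  [5, ∞, 0, 9]
  [∞, ∞, ∞, 0]

This is the Floyd-Warshall all-pairs shortest-path computation. For each intermediate vertex k = 0, 1, …, 3, update dist[i][j] ← min(dist[i][j], dist[i][k] + dist[k][j]). The final matrix gives, for each (i, j), the minimum total weight of any directed path from i to j (possibly empty when i = j).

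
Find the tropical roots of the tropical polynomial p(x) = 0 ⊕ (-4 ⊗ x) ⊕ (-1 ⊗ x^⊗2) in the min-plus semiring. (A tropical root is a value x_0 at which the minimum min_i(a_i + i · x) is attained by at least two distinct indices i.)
Roots: {-3, 4}

Each tropical root is a break point of the lower envelope of the lines y = a_i + i · x (there are 3 lines, with slopes 0, 1, ..., 2). Only the lines that attain the minimum somewhere contribute to roots; other lines are dominated. Here the surviving (envelope) indices are i = 2, i = 1, i = 0.
Intersections between consecutive envelope lines give the roots: for adjacent envelope indices i < j the intersection is x = (a_i − a_j) / (j − i). Reading off the sorted break points: {-3, 4}.
Verification: at each break x_0, at least two indices attain the minimum of min_i(a_i + i · x_0).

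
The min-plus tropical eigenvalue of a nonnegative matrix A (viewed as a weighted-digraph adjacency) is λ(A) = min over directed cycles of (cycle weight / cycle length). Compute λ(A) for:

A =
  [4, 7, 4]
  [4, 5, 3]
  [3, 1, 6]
λ(A) = 2

Enumerate directed cycles and compute their means (weight / length). Sample:
  cycle 0 → 0: weight = 4, length = 1, mean = 4/1 ≈ 4.000
  cycle 1 → 1: weight = 5, length = 1, mean = 5/1 ≈ 5.000
  cycle 2 → 2: weight = 6, length = 1, mean = 6/1 ≈ 6.000
  cycle 0 → 1 → 0: weight = 11, length = 2, mean = 11/2 ≈ 5.500
  cycle 0 → 2 → 0: weight = 7, length = 2, mean = 7/2 ≈ 3.500
  cycle 1 → 0 → 1: weight = 11, length = 2, mean = 11/2 ≈ 5.500
Minimum mean = 2.000, attained e.g. along the cycle 1 → 2 → 1 with weight 4 and length 2. So λ(A) = 4/2 = 2.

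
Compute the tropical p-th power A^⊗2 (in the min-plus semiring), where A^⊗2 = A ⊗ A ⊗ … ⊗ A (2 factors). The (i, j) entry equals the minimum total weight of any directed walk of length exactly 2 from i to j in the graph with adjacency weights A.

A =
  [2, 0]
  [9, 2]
A^⊗2 =
  [4, 2]
  [11, 4]

Each entry (A^⊗2)_ij equals the minimum over all length-2 walks i = v_0 → v_1 → … → v_2 = j of Σ_t A[v_t][v_{t+1}]. For example, for (i, j) = (0, 1) we minimise over 2 possible intermediate vertex sequences; the minimum is 2, attained along the walk 0 → 0 → 1.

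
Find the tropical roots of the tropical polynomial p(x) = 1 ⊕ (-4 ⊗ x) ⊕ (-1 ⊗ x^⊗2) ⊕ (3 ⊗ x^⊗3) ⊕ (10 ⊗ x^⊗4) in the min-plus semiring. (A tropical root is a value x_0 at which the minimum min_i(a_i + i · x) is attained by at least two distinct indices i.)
Roots: {-7, -4, -3, 5}

Each tropical root is a break point of the lower envelope of the lines y = a_i + i · x (there are 5 lines, with slopes 0, 1, ..., 4). Only the lines that attain the minimum somewhere contribute to roots; other lines are dominated. Here the surviving (envelope) indices are i = 4, i = 3, i = 2, i = 1, i = 0.
Intersections between consecutive envelope lines give the roots: for adjacent envelope indices i < j the intersection is x = (a_i − a_j) / (j − i). Reading off the sorted break points: {-7, -4, -3, 5}.
Verification: at each break x_0, at least two indices attain the minimum of min_i(a_i + i · x_0).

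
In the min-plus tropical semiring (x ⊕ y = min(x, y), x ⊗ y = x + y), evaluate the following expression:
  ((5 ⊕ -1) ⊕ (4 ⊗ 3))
((5 ⊕ -1) ⊕ (4 ⊗ 3)) = -1

Expand innermost to outermost. Recall ⊕ takes the minimum of its arguments and ⊗ takes their sum. Working out the expression ((5 ⊕ -1) ⊕ (4 ⊗ 3)) gives -1.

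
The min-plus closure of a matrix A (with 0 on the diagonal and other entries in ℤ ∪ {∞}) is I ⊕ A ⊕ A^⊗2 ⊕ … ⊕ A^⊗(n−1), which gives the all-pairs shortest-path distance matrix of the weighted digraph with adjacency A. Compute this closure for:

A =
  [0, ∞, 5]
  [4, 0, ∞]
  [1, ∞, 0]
Closure =
  [0, ∞, 5]
  [4, 0, 9]
  [1, ∞, 0]

This is the Floyd-Warshall all-pairs shortest-path computation. For each intermediate vertex k = 0, 1, …, 2, update dist[i][j] ← min(dist[i][j], dist[i][k] + dist[k][j]). The final matrix gives, for each (i, j), the minimum total weight of any directed path from i to j (possibly empty when i = j).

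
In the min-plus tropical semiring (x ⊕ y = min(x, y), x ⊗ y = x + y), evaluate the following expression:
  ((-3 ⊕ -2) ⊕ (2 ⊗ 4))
((-3 ⊕ -2) ⊕ (2 ⊗ 4)) = -3

Expand innermost to outermost. Recall ⊕ takes the minimum of its arguments and ⊗ takes their sum. Working out the expression ((-3 ⊕ -2) ⊕ (2 ⊗ 4)) gives -3.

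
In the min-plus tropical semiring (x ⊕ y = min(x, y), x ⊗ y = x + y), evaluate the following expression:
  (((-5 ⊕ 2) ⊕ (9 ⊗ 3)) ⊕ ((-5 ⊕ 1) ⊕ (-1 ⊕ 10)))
(((-5 ⊕ 2) ⊕ (9 ⊗ 3)) ⊕ ((-5 ⊕ 1) ⊕ (-1 ⊕ 10))) = -5

Expand innermost to outermost. Recall ⊕ takes the minimum of its arguments and ⊗ takes their sum. Working out the expression (((-5 ⊕ 2) ⊕ (9 ⊗ 3)) ⊕ ((-5 ⊕ 1) ⊕ (-1 ⊕ 10))) gives -5.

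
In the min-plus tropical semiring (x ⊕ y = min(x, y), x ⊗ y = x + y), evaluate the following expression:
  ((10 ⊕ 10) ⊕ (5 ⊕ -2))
((10 ⊕ 10) ⊕ (5 ⊕ -2)) = -2

Expand innermost to outermost. Recall ⊕ takes the minimum of its arguments and ⊗ takes their sum. Working out the expression ((10 ⊕ 10) ⊕ (5 ⊕ -2)) gives -2.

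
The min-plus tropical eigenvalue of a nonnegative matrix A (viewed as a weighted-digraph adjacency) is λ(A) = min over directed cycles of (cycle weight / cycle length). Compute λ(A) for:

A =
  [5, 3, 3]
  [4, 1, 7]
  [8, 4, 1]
λ(A) = 1

Enumerate directed cycles and compute their means (weight / length). Sample:
  cycle 0 → 0: weight = 5, length = 1, mean = 5/1 ≈ 5.000
  cycle 1 → 1: weight = 1, length = 1, mean = 1/1 ≈ 1.000
  cycle 2 → 2: weight = 1, length = 1, mean = 1/1 ≈ 1.000
  cycle 0 → 1 → 0: weight = 7, length = 2, mean = 7/2 ≈ 3.500
  cycle 0 → 2 → 0: weight = 11, length = 2, mean = 11/2 ≈ 5.500
  cycle 1 → 0 → 1: weight = 7, length = 2, mean = 7/2 ≈ 3.500
Minimum mean = 1.000, attained e.g. along the cycle 1 → 1 with weight 1 and length 1. So λ(A) = 1/1 = 1.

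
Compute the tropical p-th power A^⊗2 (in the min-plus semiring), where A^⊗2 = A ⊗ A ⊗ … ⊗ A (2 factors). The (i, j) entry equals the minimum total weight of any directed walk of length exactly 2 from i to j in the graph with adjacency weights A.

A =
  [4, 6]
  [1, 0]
A^⊗2 =
  [7, 6]
  [1, 0]

Each entry (A^⊗2)_ij equals the minimum over all length-2 walks i = v_0 → v_1 → … → v_2 = j of Σ_t A[v_t][v_{t+1}]. For example, for (i, j) = (0, 1) we minimise over 2 possible intermediate vertex sequences; the minimum is 6, attained along the walk 0 → 1 → 1.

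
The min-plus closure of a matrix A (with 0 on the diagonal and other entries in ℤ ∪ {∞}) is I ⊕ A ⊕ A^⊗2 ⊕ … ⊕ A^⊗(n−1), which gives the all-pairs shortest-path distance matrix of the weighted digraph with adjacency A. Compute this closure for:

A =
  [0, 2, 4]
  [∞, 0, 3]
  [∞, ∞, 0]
Closure =
  [0, 2, 4]
  [∞, 0, 3]
  [∞, ∞, 0]

This is the Floyd-Warshall all-pairs shortest-path computation. For each intermediate vertex k = 0, 1, …, 2, update dist[i][j] ← min(dist[i][j], dist[i][k] + dist[k][j]). The final matrix gives, for each (i, j), the minimum total weight of any directed path from i to j (possibly empty when i = j).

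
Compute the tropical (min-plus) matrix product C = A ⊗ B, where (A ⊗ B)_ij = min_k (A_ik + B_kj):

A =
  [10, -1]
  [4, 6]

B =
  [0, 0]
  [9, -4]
A ⊗ B =
  [8, -5]
  [4, 2]

Apply the min-plus product entry-by-entry:
  C[0][0] = min over k of (A[0][0] + B[0][0] = 10 + 0 = 10, A[0][1] + B[1][0] = -1 + 9 = 8) = 8 (attained at k = 1)
  C[0][1] = min over k of (A[0][0] + B[0][1] = 10 + 0 = 10, A[0][1] + B[1][1] = -1 + -4 = -5) = -5 (attained at k = 1)
  C[1][0] = min over k of (A[1][0] + B[0][0] = 4 + 0 = 4, A[1][1] + B[1][0] = 6 + 9 = 15) = 4 (attained at k = 0)
  C[1][1] = min over k of (A[1][0] + B[0][1] = 4 + 0 = 4, A[1][1] + B[1][1] = 6 + -4 = 2) = 2 (attained at k = 1)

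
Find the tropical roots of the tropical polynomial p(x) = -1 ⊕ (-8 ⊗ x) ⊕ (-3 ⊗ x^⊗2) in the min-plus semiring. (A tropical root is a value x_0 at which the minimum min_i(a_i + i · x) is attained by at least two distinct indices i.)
Roots: {-5, 7}

Each tropical root is a break point of the lower envelope of the lines y = a_i + i · x (there are 3 lines, with slopes 0, 1, ..., 2). Only the lines that attain the minimum somewhere contribute to roots; other lines are dominated. Here the surviving (envelope) indices are i = 2, i = 1, i = 0.
Intersections between consecutive envelope lines give the roots: for adjacent envelope indices i < j the intersection is x = (a_i − a_j) / (j − i). Reading off the sorted break points: {-5, 7}.
Verification: at each break x_0, at least two indices attain the minimum of min_i(a_i + i · x_0).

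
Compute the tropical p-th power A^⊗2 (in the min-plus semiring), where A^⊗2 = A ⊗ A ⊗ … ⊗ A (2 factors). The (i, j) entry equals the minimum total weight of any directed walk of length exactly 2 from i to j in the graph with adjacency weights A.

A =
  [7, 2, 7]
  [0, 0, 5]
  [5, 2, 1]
A^⊗2 =
  [2, 2, 7]
  [0, 0, 5]
  [2, 2, 2]

Each entry (A^⊗2)_ij equals the minimum over all length-2 walks i = v_0 → v_1 → … → v_2 = j of Σ_t A[v_t][v_{t+1}]. For example, for (i, j) = (0, 2) we minimise over 3 possible intermediate vertex sequences; the minimum is 7, attained along the walk 0 → 1 → 2.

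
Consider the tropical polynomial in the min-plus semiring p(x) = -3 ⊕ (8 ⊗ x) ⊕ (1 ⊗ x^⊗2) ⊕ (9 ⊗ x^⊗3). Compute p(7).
p(7) = -3

A tropical monomial a ⊗ x^⊗i evaluates to a + i · x. Evaluating each term at x = 7:
  Term 0 contributes -3 + 0 · 7 = -3
  Term 1 contributes 8 + 1 · 7 = 15
  Term 2 contributes 1 + 2 · 7 = 15
  Term 3 contributes 9 + 3 · 7 = 30
p(7) = ⊕ of these = min[-3, 15, 15, 30] = -3.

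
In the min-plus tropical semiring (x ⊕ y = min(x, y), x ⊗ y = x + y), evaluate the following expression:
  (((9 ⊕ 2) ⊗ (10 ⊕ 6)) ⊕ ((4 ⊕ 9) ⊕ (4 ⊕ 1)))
(((9 ⊕ 2) ⊗ (10 ⊕ 6)) ⊕ ((4 ⊕ 9) ⊕ (4 ⊕ 1))) = 1

Expand innermost to outermost. Recall ⊕ takes the minimum of its arguments and ⊗ takes their sum. Working out the expression (((9 ⊕ 2) ⊗ (10 ⊕ 6)) ⊕ ((4 ⊕ 9) ⊕ (4 ⊕ 1))) gives 1.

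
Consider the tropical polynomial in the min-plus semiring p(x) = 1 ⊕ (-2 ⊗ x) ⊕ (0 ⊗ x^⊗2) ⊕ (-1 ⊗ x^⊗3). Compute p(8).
p(8) = 1

A tropical monomial a ⊗ x^⊗i evaluates to a + i · x. Evaluating each term at x = 8:
  Term 0 contributes 1 + 0 · 8 = 1
  Term 1 contributes -2 + 1 · 8 = 6
  Term 2 contributes 0 + 2 · 8 = 16
  Term 3 contributes -1 + 3 · 8 = 23
p(8) = ⊕ of these = min[1, 6, 16, 23] = 1.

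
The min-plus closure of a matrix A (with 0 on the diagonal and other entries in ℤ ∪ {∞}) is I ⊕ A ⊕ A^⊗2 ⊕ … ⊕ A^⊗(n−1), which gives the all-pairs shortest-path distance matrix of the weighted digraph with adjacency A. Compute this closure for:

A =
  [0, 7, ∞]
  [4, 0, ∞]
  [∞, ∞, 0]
Closure =
  [0, 7, ∞]
  [4, 0, ∞]
  [∞, ∞, 0]

This is the Floyd-Warshall all-pairs shortest-path computation. For each intermediate vertex k = 0, 1, …, 2, update dist[i][j] ← min(dist[i][j], dist[i][k] + dist[k][j]). The final matrix gives, for each (i, j), the minimum total weight of any directed path from i to j (possibly empty when i = j).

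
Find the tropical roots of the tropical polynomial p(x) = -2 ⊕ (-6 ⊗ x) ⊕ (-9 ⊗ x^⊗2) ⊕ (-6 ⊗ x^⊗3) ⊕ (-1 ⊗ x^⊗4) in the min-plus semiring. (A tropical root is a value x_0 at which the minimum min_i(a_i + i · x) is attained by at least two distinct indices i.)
Roots: {-5, -3, 3, 4}

Each tropical root is a break point of the lower envelope of the lines y = a_i + i · x (there are 5 lines, with slopes 0, 1, ..., 4). Only the lines that attain the minimum somewhere contribute to roots; other lines are dominated. Here the surviving (envelope) indices are i = 4, i = 3, i = 2, i = 1, i = 0.
Intersections between consecutive envelope lines give the roots: for adjacent envelope indices i < j the intersection is x = (a_i − a_j) / (j − i). Reading off the sorted break points: {-5, -3, 3, 4}.
Verification: at each break x_0, at least two indices attain the minimum of min_i(a_i + i · x_0).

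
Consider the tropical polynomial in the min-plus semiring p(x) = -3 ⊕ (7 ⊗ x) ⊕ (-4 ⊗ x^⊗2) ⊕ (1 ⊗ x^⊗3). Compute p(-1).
p(-1) = -6

A tropical monomial a ⊗ x^⊗i evaluates to a + i · x. Evaluating each term at x = -1:
  Term 0 contributes -3 + 0 · -1 = -3
  Term 1 contributes 7 + 1 · -1 = 6
  Term 2 contributes -4 + 2 · -1 = -6
  Term 3 contributes 1 + 3 · -1 = -2
p(-1) = ⊕ of these = min[-3, 6, -6, -2] = -6.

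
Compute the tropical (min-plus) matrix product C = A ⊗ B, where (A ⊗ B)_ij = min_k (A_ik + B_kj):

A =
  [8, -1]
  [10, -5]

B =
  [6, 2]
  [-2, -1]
A ⊗ B =
  [-3, -2]
  [-7, -6]

Apply the min-plus product entry-by-entry:
  C[0][0] = min over k of (A[0][0] + B[0][0] = 8 + 6 = 14, A[0][1] + B[1][0] = -1 + -2 = -3) = -3 (attained at k = 1)
  C[0][1] = min over k of (A[0][0] + B[0][1] = 8 + 2 = 10, A[0][1] + B[1][1] = -1 + -1 = -2) = -2 (attained at k = 1)
  C[1][0] = min over k of (A[1][0] + B[0][0] = 10 + 6 = 16, A[1][1] + B[1][0] = -5 + -2 = -7) = -7 (attained at k = 1)
  C[1][1] = min over k of (A[1][0] + B[0][1] = 10 + 2 = 12, A[1][1] + B[1][1] = -5 + -1 = -6) = -6 (attained at k = 1)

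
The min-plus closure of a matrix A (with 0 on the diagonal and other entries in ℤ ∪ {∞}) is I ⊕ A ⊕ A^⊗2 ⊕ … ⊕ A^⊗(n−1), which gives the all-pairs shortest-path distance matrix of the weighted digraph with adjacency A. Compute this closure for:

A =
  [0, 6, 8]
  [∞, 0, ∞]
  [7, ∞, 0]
Closure =
  [0, 6, 8]
  [∞, 0, ∞]
  [7, 13, 0]

This is the Floyd-Warshall all-pairs shortest-path computation. For each intermediate vertex k = 0, 1, …, 2, update dist[i][j] ← min(dist[i][j], dist[i][k] + dist[k][j]). The final matrix gives, for each (i, j), the minimum total weight of any directed path from i to j (possibly empty when i = j).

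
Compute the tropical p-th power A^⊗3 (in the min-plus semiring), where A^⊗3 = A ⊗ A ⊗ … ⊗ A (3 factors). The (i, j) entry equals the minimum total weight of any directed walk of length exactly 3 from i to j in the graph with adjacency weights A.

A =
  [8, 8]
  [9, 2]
A^⊗3 =
  [19, 12]
  [13, 6]

Each entry (A^⊗3)_ij equals the minimum over all length-3 walks i = v_0 → v_1 → … → v_3 = j of Σ_t A[v_t][v_{t+1}]. For example, for (i, j) = (0, 1) we minimise over 4 possible intermediate vertex sequences; the minimum is 12, attained along the walk 0 → 1 → 1 → 1.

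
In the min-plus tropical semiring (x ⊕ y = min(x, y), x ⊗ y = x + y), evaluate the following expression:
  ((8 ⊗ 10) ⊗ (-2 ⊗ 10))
((8 ⊗ 10) ⊗ (-2 ⊗ 10)) = 26

Expand innermost to outermost. Recall ⊕ takes the minimum of its arguments and ⊗ takes their sum. Working out the expression ((8 ⊗ 10) ⊗ (-2 ⊗ 10)) gives 26.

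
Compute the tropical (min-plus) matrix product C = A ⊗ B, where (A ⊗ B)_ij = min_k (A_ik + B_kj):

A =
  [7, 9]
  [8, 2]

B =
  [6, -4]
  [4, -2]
A ⊗ B =
  [13, 3]
  [6, 0]

Apply the min-plus product entry-by-entry:
  C[0][0] = min over k of (A[0][0] + B[0][0] = 7 + 6 = 13, A[0][1] + B[1][0] = 9 + 4 = 13) = 13 (attained at k = 0)
  C[0][1] = min over k of (A[0][0] + B[0][1] = 7 + -4 = 3, A[0][1] + B[1][1] = 9 + -2 = 7) = 3 (attained at k = 0)
  C[1][0] = min over k of (A[1][0] + B[0][0] = 8 + 6 = 14, A[1][1] + B[1][0] = 2 + 4 = 6) = 6 (attained at k = 1)
  C[1][1] = min over k of (A[1][0] + B[0][1] = 8 + -4 = 4, A[1][1] + B[1][1] = 2 + -2 = 0) = 0 (attained at k = 1)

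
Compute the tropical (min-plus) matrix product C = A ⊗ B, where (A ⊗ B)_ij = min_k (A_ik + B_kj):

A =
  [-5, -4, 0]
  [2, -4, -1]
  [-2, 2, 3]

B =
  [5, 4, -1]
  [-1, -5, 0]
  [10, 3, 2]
A ⊗ B =
  [-5, -9, -6]
  [-5, -9, -4]
  [1, -3, -3]

Apply the min-plus product entry-by-entry:
  C[0][0] = min over k of (A[0][0] + B[0][0] = -5 + 5 = 0, A[0][1] + B[1][0] = -4 + -1 = -5, A[0][2] + B[2][0] = 0 + 10 = 10) = -5 (attained at k = 1)
  C[0][1] = min over k of (A[0][0] + B[0][1] = -5 + 4 = -1, A[0][1] + B[1][1] = -4 + -5 = -9, A[0][2] + B[2][1] = 0 + 3 = 3) = -9 (attained at k = 1)
  C[0][2] = min over k of (A[0][0] + B[0][2] = -5 + -1 = -6, A[0][1] + B[1][2] = -4 + 0 = -4, A[0][2] + B[2][2] = 0 + 2 = 2) = -6 (attained at k = 0)
  C[1][0] = min over k of (A[1][0] + B[0][0] = 2 + 5 = 7, A[1][1] + B[1][0] = -4 + -1 = -5, A[1][2] + B[2][0] = -1 + 10 = 9) = -5 (attained at k = 1)
  C[1][1] = min over k of (A[1][0] + B[0][1] = 2 + 4 = 6, A[1][1] + B[1][1] = -4 + -5 = -9, A[1][2] + B[2][1] = -1 + 3 = 2) = -9 (attained at k = 1)
  C[1][2] = min over k of (A[1][0] + B[0][2] = 2 + -1 = 1, A[1][1] + B[1][2] = -4 + 0 = -4, A[1][2] + B[2][2] = -1 + 2 = 1) = -4 (attained at k = 1)
  C[2][0] = min over k of (A[2][0] + B[0][0] = -2 + 5 = 3, A[2][1] + B[1][0] = 2 + -1 = 1, A[2][2] + B[2][0] = 3 + 10 = 13) = 1 (attained at k = 1)
  C[2][1] = min over k of (A[2][0] + B[0][1] = -2 + 4 = 2, A[2][1] + B[1][1] = 2 + -5 = -3, A[2][2] + B[2][1] = 3 + 3 = 6) = -3 (attained at k = 1)
  C[2][2] = min over k of (A[2][0] + B[0][2] = -2 + -1 = -3, A[2][1] + B[1][2] = 2 + 0 = 2, A[2][2] + B[2][2] = 3 + 2 = 5) = -3 (attained at k = 0)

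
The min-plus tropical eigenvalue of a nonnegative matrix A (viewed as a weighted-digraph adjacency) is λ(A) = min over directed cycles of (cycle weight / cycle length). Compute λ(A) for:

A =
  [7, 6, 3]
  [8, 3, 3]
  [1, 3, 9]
λ(A) = 2

Enumerate directed cycles and compute their means (weight / length). Sample:
  cycle 0 → 0: weight = 7, length = 1, mean = 7/1 ≈ 7.000
  cycle 1 → 1: weight = 3, length = 1, mean = 3/1 ≈ 3.000
  cycle 2 → 2: weight = 9, length = 1, mean = 9/1 ≈ 9.000
  cycle 0 → 1 → 0: weight = 14, length = 2, mean = 14/2 ≈ 7.000
  cycle 0 → 2 → 0: weight = 4, length = 2, mean = 4/2 ≈ 2.000
  cycle 1 → 0 → 1: weight = 14, length = 2, mean = 14/2 ≈ 7.000
Minimum mean = 2.000, attained e.g. along the cycle 0 → 2 → 0 with weight 4 and length 2. So λ(A) = 4/2 = 2.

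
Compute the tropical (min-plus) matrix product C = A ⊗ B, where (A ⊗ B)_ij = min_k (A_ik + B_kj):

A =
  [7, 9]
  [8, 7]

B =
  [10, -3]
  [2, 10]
A ⊗ B =
  [11, 4]
  [9, 5]

Apply the min-plus product entry-by-entry:
  C[0][0] = min over k of (A[0][0] + B[0][0] = 7 + 10 = 17, A[0][1] + B[1][0] = 9 + 2 = 11) = 11 (attained at k = 1)
  C[0][1] = min over k of (A[0][0] + B[0][1] = 7 + -3 = 4, A[0][1] + B[1][1] = 9 + 10 = 19) = 4 (attained at k = 0)
  C[1][0] = min over k of (A[1][0] + B[0][0] = 8 + 10 = 18, A[1][1] + B[1][0] = 7 + 2 = 9) = 9 (attained at k = 1)
  C[1][1] = min over k of (A[1][0] + B[0][1] = 8 + -3 = 5, A[1][1] + B[1][1] = 7 + 10 = 17) = 5 (attained at k = 0)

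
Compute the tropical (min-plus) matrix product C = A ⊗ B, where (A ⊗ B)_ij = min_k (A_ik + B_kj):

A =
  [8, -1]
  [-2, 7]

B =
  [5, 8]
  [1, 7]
A ⊗ B =
  [0, 6]
  [3, 6]

Apply the min-plus product entry-by-entry:
  C[0][0] = min over k of (A[0][0] + B[0][0] = 8 + 5 = 13, A[0][1] + B[1][0] = -1 + 1 = 0) = 0 (attained at k = 1)
  C[0][1] = min over k of (A[0][0] + B[0][1] = 8 + 8 = 16, A[0][1] + B[1][1] = -1 + 7 = 6) = 6 (attained at k = 1)
  C[1][0] = min over k of (A[1][0] + B[0][0] = -2 + 5 = 3, A[1][1] + B[1][0] = 7 + 1 = 8) = 3 (attained at k = 0)
  C[1][1] = min over k of (A[1][0] + B[0][1] = -2 + 8 = 6, A[1][1] + B[1][1] = 7 + 7 = 14) = 6 (attained at k = 0)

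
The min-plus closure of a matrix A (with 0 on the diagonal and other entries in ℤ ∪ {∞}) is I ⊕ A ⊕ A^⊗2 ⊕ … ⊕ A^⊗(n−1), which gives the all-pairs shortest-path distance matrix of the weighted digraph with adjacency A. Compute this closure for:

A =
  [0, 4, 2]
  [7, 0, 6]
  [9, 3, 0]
Closure =
  [0, 4, 2]
  [7, 0, 6]
  [9, 3, 0]

This is the Floyd-Warshall all-pairs shortest-path computation. For each intermediate vertex k = 0, 1, …, 2, update dist[i][j] ← min(dist[i][j], dist[i][k] + dist[k][j]). The final matrix gives, for each (i, j), the minimum total weight of any directed path from i to j (possibly empty when i = j).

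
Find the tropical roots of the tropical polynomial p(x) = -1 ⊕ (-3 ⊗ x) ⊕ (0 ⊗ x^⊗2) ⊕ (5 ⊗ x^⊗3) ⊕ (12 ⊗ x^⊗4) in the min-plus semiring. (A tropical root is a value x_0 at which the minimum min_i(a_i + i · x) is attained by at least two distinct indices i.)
Roots: {-7, -5, -3, 2}

Each tropical root is a break point of the lower envelope of the lines y = a_i + i · x (there are 5 lines, with slopes 0, 1, ..., 4). Only the lines that attain the minimum somewhere contribute to roots; other lines are dominated. Here the surviving (envelope) indices are i = 4, i = 3, i = 2, i = 1, i = 0.
Intersections between consecutive envelope lines give the roots: for adjacent envelope indices i < j the intersection is x = (a_i − a_j) / (j − i). Reading off the sorted break points: {-7, -5, -3, 2}.
Verification: at each break x_0, at least two indices attain the minimum of min_i(a_i + i · x_0).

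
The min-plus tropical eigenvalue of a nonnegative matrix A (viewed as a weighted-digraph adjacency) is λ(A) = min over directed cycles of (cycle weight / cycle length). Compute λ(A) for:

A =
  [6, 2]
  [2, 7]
λ(A) = 2

Enumerate directed cycles and compute their means (weight / length). Sample:
  cycle 0 → 0: weight = 6, length = 1, mean = 6/1 ≈ 6.000
  cycle 1 → 1: weight = 7, length = 1, mean = 7/1 ≈ 7.000
  cycle 0 → 1 → 0: weight = 4, length = 2, mean = 4/2 ≈ 2.000
  cycle 1 → 0 → 1: weight = 4, length = 2, mean = 4/2 ≈ 2.000
Minimum mean = 2.000, attained e.g. along the cycle 0 → 1 → 0 with weight 4 and length 2. So λ(A) = 4/2 = 2.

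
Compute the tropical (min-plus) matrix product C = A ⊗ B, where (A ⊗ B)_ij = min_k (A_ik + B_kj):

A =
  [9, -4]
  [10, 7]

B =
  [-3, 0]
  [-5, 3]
A ⊗ B =
  [-9, -1]
  [2, 10]

Apply the min-plus product entry-by-entry:
  C[0][0] = min over k of (A[0][0] + B[0][0] = 9 + -3 = 6, A[0][1] + B[1][0] = -4 + -5 = -9) = -9 (attained at k = 1)
  C[0][1] = min over k of (A[0][0] + B[0][1] = 9 + 0 = 9, A[0][1] + B[1][1] = -4 + 3 = -1) = -1 (attained at k = 1)
  C[1][0] = min over k of (A[1][0] + B[0][0] = 10 + -3 = 7, A[1][1] + B[1][0] = 7 + -5 = 2) = 2 (attained at k = 1)
  C[1][1] = min over k of (A[1][0] + B[0][1] = 10 + 0 = 10, A[1][1] + B[1][1] = 7 + 3 = 10) = 10 (attained at k = 0)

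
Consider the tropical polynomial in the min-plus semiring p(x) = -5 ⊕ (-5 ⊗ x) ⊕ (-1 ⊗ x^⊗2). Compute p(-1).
p(-1) = -6

A tropical monomial a ⊗ x^⊗i evaluates to a + i · x. Evaluating each term at x = -1:
  Term 0 contributes -5 + 0 · -1 = -5
  Term 1 contributes -5 + 1 · -1 = -6
  Term 2 contributes -1 + 2 · -1 = -3
p(-1) = ⊕ of these = min[-5, -6, -3] = -6.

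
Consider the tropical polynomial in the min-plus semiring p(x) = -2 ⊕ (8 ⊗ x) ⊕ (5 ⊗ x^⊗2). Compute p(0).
p(0) = -2

A tropical monomial a ⊗ x^⊗i evaluates to a + i · x. Evaluating each term at x = 0:
  Term 0 contributes -2 + 0 · 0 = -2
  Term 1 contributes 8 + 1 · 0 = 8
  Term 2 contributes 5 + 2 · 0 = 5
p(0) = ⊕ of these = min[-2, 8, 5] = -2.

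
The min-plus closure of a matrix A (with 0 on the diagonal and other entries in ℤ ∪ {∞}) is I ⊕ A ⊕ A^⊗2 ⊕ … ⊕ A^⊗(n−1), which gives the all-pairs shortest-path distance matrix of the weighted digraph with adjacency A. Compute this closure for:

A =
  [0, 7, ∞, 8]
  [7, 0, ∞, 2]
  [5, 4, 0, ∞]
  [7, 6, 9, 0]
Closure =
  [0, 7, 17, 8]
  [7, 0, 11, 2]
  [5, 4, 0, 6]
  [7, 6, 9, 0]

This is the Floyd-Warshall all-pairs shortest-path computation. For each intermediate vertex k = 0, 1, …, 3, update dist[i][j] ← min(dist[i][j], dist[i][k] + dist[k][j]). The final matrix gives, for each (i, j), the minimum total weight of any directed path from i to j (possibly empty when i = j).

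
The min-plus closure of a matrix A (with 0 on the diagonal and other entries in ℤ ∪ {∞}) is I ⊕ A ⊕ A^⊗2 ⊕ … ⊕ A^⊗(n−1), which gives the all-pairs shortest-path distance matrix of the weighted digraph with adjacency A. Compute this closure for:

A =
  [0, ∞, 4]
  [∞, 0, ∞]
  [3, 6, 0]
Closure =
  [0, 10, 4]
  [∞, 0, ∞]
  [3, 6, 0]

This is the Floyd-Warshall all-pairs shortest-path computation. For each intermediate vertex k = 0, 1, …, 2, update dist[i][j] ← min(dist[i][j], dist[i][k] + dist[k][j]). The final matrix gives, for each (i, j), the minimum total weight of any directed path from i to j (possibly empty when i = j).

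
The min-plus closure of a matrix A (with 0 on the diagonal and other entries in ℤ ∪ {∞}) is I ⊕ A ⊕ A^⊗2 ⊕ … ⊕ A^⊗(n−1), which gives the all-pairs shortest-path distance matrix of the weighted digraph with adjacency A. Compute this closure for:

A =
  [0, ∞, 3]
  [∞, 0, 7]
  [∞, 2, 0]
Closure =
  [0, 5, 3]
  [∞, 0, 7]
  [∞, 2, 0]

This is the Floyd-Warshall all-pairs shortest-path computation. For each intermediate vertex k = 0, 1, …, 2, update dist[i][j] ← min(dist[i][j], dist[i][k] + dist[k][j]). The final matrix gives, for each (i, j), the minimum total weight of any directed path from i to j (possibly empty when i = j).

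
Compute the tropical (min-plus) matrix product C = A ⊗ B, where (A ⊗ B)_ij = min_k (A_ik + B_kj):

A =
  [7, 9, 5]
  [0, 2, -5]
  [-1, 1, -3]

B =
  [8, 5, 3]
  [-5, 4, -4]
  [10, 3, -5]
A ⊗ B =
  [4, 8, 0]
  [-3, -2, -10]
  [-4, 0, -8]

Apply the min-plus product entry-by-entry:
  C[0][0] = min over k of (A[0][0] + B[0][0] = 7 + 8 = 15, A[0][1] + B[1][0] = 9 + -5 = 4, A[0][2] + B[2][0] = 5 + 10 = 15) = 4 (attained at k = 1)
  C[0][1] = min over k of (A[0][0] + B[0][1] = 7 + 5 = 12, A[0][1] + B[1][1] = 9 + 4 = 13, A[0][2] + B[2][1] = 5 + 3 = 8) = 8 (attained at k = 2)
  C[0][2] = min over k of (A[0][0] + B[0][2] = 7 + 3 = 10, A[0][1] + B[1][2] = 9 + -4 = 5, A[0][2] + B[2][2] = 5 + -5 = 0) = 0 (attained at k = 2)
  C[1][0] = min over k of (A[1][0] + B[0][0] = 0 + 8 = 8, A[1][1] + B[1][0] = 2 + -5 = -3, A[1][2] + B[2][0] = -5 + 10 = 5) = -3 (attained at k = 1)
  C[1][1] = min over k of (A[1][0] + B[0][1] = 0 + 5 = 5, A[1][1] + B[1][1] = 2 + 4 = 6, A[1][2] + B[2][1] = -5 + 3 = -2) = -2 (attained at k = 2)
  C[1][2] = min over k of (A[1][0] + B[0][2] = 0 + 3 = 3, A[1][1] + B[1][2] = 2 + -4 = -2, A[1][2] + B[2][2] = -5 + -5 = -10) = -10 (attained at k = 2)
  C[2][0] = min over k of (A[2][0] + B[0][0] = -1 + 8 = 7, A[2][1] + B[1][0] = 1 + -5 = -4, A[2][2] + B[2][0] = -3 + 10 = 7) = -4 (attained at k = 1)
  C[2][1] = min over k of (A[2][0] + B[0][1] = -1 + 5 = 4, A[2][1] + B[1][1] = 1 + 4 = 5, A[2][2] + B[2][1] = -3 + 3 = 0) = 0 (attained at k = 2)
  C[2][2] = min over k of (A[2][0] + B[0][2] = -1 + 3 = 2, A[2][1] + B[1][2] = 1 + -4 = -3, A[2][2] + B[2][2] = -3 + -5 = -8) = -8 (attained at k = 2)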